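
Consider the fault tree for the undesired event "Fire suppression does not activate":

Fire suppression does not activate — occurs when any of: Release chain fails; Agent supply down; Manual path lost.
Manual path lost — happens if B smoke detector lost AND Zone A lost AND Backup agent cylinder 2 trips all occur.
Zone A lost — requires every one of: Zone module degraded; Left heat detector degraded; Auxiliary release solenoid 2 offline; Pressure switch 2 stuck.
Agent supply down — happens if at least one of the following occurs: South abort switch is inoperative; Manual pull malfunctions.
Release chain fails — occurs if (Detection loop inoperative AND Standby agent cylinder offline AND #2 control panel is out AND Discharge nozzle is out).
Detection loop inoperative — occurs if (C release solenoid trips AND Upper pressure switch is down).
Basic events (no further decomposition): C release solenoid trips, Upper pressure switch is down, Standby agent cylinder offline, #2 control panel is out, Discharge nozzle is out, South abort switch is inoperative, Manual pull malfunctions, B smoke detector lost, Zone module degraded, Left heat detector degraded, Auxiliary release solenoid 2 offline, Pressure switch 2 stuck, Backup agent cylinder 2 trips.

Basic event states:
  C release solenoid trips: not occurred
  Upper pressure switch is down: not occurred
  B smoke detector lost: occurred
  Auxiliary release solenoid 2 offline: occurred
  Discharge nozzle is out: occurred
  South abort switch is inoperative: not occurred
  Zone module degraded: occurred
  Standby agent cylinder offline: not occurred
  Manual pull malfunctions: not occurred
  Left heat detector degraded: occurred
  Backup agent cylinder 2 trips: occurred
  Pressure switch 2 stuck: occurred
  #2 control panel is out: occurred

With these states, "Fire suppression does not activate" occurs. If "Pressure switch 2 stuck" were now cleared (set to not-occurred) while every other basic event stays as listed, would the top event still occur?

Counterfactual: set "Pressure switch 2 stuck" to not occurred.
Detection loop inoperative [AND]: C release solenoid trips=not, Upper pressure switch is down=not → not all inputs occur → does not occur.
Release chain fails [AND]: Detection loop inoperative=not, Standby agent cylinder offline=not, #2 control panel is out=occurs, Discharge nozzle is out=occurs → not all inputs occur → does not occur.
Agent supply down [OR]: South abort switch is inoperative=not, Manual pull malfunctions=not → no input occurs → does not occur.
Zone A lost [AND]: Zone module degraded=occurs, Left heat detector degraded=occurs, Auxiliary release solenoid 2 offline=occurs, Pressure switch 2 stuck=not → not all inputs occur → does not occur.
Manual path lost [AND]: B smoke detector lost=occurs, Zone A lost=not, Backup agent cylinder 2 trips=occurs → not all inputs occur → does not occur.
Fire suppression does not activate [OR]: Release chain fails=not, Agent supply down=not, Manual path lost=not → no input occurs → does not occur.

No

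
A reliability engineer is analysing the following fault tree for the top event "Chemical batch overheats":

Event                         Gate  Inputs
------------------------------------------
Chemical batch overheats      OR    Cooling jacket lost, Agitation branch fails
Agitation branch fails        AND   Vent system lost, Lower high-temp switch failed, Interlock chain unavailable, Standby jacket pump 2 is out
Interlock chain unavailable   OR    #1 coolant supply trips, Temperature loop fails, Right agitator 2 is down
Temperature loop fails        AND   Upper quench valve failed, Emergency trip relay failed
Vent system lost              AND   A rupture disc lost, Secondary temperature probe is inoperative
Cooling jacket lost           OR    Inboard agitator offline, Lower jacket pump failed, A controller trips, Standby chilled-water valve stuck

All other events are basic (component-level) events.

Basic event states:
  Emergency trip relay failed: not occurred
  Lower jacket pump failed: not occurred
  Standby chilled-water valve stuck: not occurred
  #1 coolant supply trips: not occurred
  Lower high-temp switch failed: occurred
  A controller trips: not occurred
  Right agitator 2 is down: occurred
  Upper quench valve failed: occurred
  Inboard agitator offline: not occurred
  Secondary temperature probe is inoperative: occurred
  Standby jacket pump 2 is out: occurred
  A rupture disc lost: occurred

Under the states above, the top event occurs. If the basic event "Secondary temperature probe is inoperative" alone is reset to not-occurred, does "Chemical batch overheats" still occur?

No

Counterfactual: set "Secondary temperature probe is inoperative" to not occurred.
Cooling jacket lost [OR]: Inboard agitator offline=not, Lower jacket pump failed=not, A controller trips=not, Standby chilled-water valve stuck=not → no input occurs → does not occur.
Vent system lost [AND]: A rupture disc lost=occurs, Secondary temperature probe is inoperative=not → not all inputs occur → does not occur.
Temperature loop fails [AND]: Upper quench valve failed=occurs, Emergency trip relay failed=not → not all inputs occur → does not occur.
Interlock chain unavailable [OR]: #1 coolant supply trips=not, Temperature loop fails=not, Right agitator 2 is down=occurs → at least one input occurs → occurs.
Agitation branch fails [AND]: Vent system lost=not, Lower high-temp switch failed=occurs, Interlock chain unavailable=occurs, Standby jacket pump 2 is out=occurs → not all inputs occur → does not occur.
Chemical batch overheats [OR]: Cooling jacket lost=not, Agitation branch fails=not → no input occurs → does not occur.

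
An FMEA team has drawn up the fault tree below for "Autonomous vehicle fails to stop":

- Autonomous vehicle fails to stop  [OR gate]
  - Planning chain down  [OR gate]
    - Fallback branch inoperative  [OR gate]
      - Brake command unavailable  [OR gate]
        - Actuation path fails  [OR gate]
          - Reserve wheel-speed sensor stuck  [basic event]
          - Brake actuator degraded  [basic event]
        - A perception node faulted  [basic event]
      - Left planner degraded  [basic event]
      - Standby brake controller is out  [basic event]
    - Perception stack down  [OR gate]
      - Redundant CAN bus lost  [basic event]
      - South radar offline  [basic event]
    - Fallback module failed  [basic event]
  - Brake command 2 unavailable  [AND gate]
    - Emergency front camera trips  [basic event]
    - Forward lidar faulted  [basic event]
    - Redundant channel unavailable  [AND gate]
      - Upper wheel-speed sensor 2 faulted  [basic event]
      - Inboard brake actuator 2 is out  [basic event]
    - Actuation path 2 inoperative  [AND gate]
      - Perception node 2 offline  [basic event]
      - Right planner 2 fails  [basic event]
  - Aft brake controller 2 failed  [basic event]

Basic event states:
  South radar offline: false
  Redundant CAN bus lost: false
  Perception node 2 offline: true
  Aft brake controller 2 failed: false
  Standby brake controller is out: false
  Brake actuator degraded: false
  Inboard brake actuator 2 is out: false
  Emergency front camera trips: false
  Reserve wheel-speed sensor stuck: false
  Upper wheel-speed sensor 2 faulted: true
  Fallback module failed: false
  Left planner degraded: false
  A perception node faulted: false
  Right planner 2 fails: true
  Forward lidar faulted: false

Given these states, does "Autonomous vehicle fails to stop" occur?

No

Actuation path fails [OR]: Reserve wheel-speed sensor stuck=not, Brake actuator degraded=not → no input occurs → does not occur.
Brake command unavailable [OR]: Actuation path fails=not, A perception node faulted=not → no input occurs → does not occur.
Fallback branch inoperative [OR]: Brake command unavailable=not, Left planner degraded=not, Standby brake controller is out=not → no input occurs → does not occur.
Perception stack down [OR]: Redundant CAN bus lost=not, South radar offline=not → no input occurs → does not occur.
Planning chain down [OR]: Fallback branch inoperative=not, Perception stack down=not, Fallback module failed=not → no input occurs → does not occur.
Redundant channel unavailable [AND]: Upper wheel-speed sensor 2 faulted=occurs, Inboard brake actuator 2 is out=not → not all inputs occur → does not occur.
Actuation path 2 inoperative [AND]: Perception node 2 offline=occurs, Right planner 2 fails=occurs → all inputs occur → occurs.
Brake command 2 unavailable [AND]: Emergency front camera trips=not, Forward lidar faulted=not, Redundant channel unavailable=not, Actuation path 2 inoperative=occurs → not all inputs occur → does not occur.
Autonomous vehicle fails to stop [OR]: Planning chain down=not, Brake command 2 unavailable=not, Aft brake controller 2 failed=not → no input occurs → does not occur.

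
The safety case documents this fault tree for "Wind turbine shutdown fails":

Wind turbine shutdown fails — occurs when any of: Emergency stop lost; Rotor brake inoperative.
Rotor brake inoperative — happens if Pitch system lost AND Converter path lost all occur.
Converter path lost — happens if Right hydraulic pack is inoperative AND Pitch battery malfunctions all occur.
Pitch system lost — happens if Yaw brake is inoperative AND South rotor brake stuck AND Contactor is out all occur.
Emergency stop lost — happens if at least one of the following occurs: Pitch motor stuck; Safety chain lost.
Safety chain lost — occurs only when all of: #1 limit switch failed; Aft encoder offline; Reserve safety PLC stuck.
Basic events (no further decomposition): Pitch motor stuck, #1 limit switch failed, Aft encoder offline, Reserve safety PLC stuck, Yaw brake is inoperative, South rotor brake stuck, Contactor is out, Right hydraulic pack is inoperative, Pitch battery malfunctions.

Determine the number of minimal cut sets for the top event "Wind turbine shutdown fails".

3

Safety chain lost [AND]: one cut set from each child combined → 1 × 1 × 1 = 1 cut set(s).
Emergency stop lost [OR]: union of children's cut sets → 2 cut set(s).
Pitch system lost [AND]: one cut set from each child combined → 1 × 1 × 1 = 1 cut set(s).
Converter path lost [AND]: one cut set from each child combined → 1 × 1 = 1 cut set(s).
Rotor brake inoperative [AND]: one cut set from each child combined → 1 × 1 = 1 cut set(s).
Wind turbine shutdown fails [OR]: union of children's cut sets → 3 cut set(s).
Minimal cut sets: {Pitch motor stuck}; {#1 limit switch failed, Aft encoder offline, Reserve safety PLC stuck}; {Contactor is out, Pitch battery malfunctions, Right hydraulic pack is inoperative, South rotor brake stuck, Yaw brake is inoperative}.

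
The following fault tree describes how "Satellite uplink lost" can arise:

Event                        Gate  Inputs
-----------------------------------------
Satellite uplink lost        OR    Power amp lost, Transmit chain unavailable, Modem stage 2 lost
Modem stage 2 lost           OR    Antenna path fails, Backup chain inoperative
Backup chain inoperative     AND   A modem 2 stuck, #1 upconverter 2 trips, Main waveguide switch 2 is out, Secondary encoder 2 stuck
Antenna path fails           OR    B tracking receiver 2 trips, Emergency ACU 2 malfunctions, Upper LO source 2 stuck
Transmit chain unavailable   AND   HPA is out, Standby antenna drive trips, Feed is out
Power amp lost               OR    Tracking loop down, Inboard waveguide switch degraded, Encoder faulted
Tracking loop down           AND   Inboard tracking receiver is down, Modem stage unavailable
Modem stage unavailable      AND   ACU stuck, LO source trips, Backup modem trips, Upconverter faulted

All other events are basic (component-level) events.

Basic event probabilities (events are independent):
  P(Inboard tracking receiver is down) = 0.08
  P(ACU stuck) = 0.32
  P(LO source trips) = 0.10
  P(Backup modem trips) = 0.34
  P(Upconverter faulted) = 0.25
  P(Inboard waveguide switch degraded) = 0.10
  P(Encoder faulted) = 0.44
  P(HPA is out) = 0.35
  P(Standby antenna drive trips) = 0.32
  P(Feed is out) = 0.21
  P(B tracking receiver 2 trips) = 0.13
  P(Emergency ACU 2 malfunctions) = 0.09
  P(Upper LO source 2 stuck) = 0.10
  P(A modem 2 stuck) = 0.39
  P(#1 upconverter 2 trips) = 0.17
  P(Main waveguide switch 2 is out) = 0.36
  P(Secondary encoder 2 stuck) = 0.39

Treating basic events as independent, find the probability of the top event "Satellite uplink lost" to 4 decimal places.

P(Modem stage unavailable) [AND] = 0.32 × 0.10 × 0.34 × 0.25 = 0.002720
P(Tracking loop down) [AND] = 0.08 × 0.002720 = 0.000218
P(Power amp lost) [OR] = 1 − (1−0.000218) × (1−0.10) × (1−0.44) = 0.496110
P(Transmit chain unavailable) [AND] = 0.35 × 0.32 × 0.21 = 0.023520
P(Antenna path fails) [OR] = 1 − (1−0.13) × (1−0.09) × (1−0.10) = 0.287470
P(Backup chain inoperative) [AND] = 0.39 × 0.17 × 0.36 × 0.39 = 0.009309
P(Modem stage 2 lost) [OR] = 1 − (1−0.287470) × (1−0.009309) = 0.294103
P(Satellite uplink lost) [OR] = 1 − (1−0.496110) × (1−0.023520) × (1−0.294103) = 0.652671
Rounded to 4 decimal places: P(Satellite uplink lost) ≈ 0.6527.

0.6527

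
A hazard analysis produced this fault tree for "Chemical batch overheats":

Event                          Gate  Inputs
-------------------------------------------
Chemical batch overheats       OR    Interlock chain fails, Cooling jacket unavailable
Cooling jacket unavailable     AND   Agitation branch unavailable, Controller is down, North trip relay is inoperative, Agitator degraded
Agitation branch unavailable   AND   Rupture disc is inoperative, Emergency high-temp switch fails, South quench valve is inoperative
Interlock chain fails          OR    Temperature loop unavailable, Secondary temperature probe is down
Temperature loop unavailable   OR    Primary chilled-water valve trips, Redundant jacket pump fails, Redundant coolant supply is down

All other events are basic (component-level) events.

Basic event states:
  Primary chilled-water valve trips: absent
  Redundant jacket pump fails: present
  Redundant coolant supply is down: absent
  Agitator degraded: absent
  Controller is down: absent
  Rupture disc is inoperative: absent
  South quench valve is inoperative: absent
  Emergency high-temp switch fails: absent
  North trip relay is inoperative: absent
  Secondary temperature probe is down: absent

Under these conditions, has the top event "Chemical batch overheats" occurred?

Yes

Temperature loop unavailable [OR]: Primary chilled-water valve trips=not, Redundant jacket pump fails=occurs, Redundant coolant supply is down=not → at least one input occurs → occurs.
Interlock chain fails [OR]: Temperature loop unavailable=occurs, Secondary temperature probe is down=not → at least one input occurs → occurs.
Agitation branch unavailable [AND]: Rupture disc is inoperative=not, Emergency high-temp switch fails=not, South quench valve is inoperative=not → not all inputs occur → does not occur.
Cooling jacket unavailable [AND]: Agitation branch unavailable=not, Controller is down=not, North trip relay is inoperative=not, Agitator degraded=not → not all inputs occur → does not occur.
Chemical batch overheats [OR]: Interlock chain fails=occurs, Cooling jacket unavailable=not → at least one input occurs → occurs.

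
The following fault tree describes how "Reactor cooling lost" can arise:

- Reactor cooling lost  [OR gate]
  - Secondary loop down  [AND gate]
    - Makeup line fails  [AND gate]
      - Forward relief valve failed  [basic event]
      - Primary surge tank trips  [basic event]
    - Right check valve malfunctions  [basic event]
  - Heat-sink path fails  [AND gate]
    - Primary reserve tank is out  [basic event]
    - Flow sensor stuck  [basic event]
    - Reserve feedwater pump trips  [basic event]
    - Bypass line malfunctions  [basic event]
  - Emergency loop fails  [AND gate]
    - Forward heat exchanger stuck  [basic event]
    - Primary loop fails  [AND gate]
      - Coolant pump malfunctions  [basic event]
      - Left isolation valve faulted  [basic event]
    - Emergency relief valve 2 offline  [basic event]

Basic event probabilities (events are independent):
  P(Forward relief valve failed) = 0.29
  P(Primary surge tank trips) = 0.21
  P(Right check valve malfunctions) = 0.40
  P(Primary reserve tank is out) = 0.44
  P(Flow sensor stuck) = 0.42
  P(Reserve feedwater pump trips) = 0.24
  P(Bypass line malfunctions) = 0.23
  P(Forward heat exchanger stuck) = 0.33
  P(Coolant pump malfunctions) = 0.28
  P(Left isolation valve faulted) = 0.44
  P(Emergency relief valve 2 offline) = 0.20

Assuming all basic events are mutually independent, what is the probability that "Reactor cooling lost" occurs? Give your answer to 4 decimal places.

P(Makeup line fails) [AND] = 0.29 × 0.21 = 0.060900
P(Secondary loop down) [AND] = 0.060900 × 0.40 = 0.024360
P(Heat-sink path fails) [AND] = 0.44 × 0.42 × 0.24 × 0.23 = 0.010201
P(Primary loop fails) [AND] = 0.28 × 0.44 = 0.123200
P(Emergency loop fails) [AND] = 0.33 × 0.123200 × 0.20 = 0.008131
P(Reactor cooling lost) [OR] = 1 − (1−0.024360) × (1−0.010201) × (1−0.008131) = 0.042165
Rounded to 4 decimal places: P(Reactor cooling lost) ≈ 0.0422.

0.0422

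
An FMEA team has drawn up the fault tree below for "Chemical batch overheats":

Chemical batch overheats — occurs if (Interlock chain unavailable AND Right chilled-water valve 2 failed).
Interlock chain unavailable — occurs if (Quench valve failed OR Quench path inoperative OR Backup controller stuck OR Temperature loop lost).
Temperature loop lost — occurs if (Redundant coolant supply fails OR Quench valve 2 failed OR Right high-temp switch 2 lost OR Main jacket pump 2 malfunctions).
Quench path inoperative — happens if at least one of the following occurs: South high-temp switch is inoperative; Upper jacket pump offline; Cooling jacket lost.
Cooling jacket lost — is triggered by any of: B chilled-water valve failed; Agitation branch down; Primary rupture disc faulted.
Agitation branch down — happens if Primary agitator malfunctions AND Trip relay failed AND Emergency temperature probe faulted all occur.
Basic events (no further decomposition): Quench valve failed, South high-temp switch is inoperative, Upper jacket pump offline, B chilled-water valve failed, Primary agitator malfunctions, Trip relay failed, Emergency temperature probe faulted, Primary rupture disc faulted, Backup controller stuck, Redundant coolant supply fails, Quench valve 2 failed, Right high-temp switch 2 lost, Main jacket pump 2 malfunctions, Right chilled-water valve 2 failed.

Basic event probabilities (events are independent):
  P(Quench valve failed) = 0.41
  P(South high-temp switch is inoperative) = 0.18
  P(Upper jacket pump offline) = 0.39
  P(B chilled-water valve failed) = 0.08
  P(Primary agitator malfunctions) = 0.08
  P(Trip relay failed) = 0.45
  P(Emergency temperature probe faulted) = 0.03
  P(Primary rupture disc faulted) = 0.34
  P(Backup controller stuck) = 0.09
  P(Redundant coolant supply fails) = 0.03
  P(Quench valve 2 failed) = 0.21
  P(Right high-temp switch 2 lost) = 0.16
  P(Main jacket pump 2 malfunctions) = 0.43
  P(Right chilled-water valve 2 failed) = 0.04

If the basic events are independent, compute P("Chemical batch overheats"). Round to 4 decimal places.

P(Agitation branch down) [AND] = 0.08 × 0.45 × 0.03 = 0.001080
P(Cooling jacket lost) [OR] = 1 − (1−0.08) × (1−0.001080) × (1−0.34) = 0.393456
P(Quench path inoperative) [OR] = 1 − (1−0.18) × (1−0.39) × (1−0.393456) = 0.696607
P(Temperature loop lost) [OR] = 1 − (1−0.03) × (1−0.21) × (1−0.16) × (1−0.43) = 0.633096
P(Interlock chain unavailable) [OR] = 1 − (1−0.41) × (1−0.696607) × (1−0.09) × (1−0.633096) = 0.940234
P(Chemical batch overheats) [AND] = 0.940234 × 0.04 = 0.037609
Rounded to 4 decimal places: P(Chemical batch overheats) ≈ 0.0376.

0.0376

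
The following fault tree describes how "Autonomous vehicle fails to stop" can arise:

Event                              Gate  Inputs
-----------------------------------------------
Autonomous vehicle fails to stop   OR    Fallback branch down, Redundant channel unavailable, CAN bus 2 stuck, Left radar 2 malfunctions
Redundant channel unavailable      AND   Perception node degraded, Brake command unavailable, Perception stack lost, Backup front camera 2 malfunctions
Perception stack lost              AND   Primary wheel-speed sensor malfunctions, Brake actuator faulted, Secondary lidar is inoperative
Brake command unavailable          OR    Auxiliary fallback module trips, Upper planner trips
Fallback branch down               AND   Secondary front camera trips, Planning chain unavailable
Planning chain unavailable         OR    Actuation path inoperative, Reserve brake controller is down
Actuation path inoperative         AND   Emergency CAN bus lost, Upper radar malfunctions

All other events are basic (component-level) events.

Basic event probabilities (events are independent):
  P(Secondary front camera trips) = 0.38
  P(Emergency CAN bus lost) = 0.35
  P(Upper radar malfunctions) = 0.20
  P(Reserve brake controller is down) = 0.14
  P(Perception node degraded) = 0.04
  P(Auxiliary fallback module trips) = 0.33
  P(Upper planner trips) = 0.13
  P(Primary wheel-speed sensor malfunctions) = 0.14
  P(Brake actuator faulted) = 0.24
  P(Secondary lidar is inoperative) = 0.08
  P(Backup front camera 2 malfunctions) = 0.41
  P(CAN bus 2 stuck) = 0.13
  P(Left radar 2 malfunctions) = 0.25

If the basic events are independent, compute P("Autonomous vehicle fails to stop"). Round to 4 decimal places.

0.3972

P(Actuation path inoperative) [AND] = 0.35 × 0.20 = 0.070000
P(Planning chain unavailable) [OR] = 1 − (1−0.070000) × (1−0.14) = 0.200200
P(Fallback branch down) [AND] = 0.38 × 0.200200 = 0.076076
P(Brake command unavailable) [OR] = 1 − (1−0.33) × (1−0.13) = 0.417100
P(Perception stack lost) [AND] = 0.14 × 0.24 × 0.08 = 0.002688
P(Redundant channel unavailable) [AND] = 0.04 × 0.417100 × 0.002688 × 0.41 = 0.000018
P(Autonomous vehicle fails to stop) [OR] = 1 − (1−0.076076) × (1−0.000018) × (1−0.13) × (1−0.25) = 0.397150
Rounded to 4 decimal places: P(Autonomous vehicle fails to stop) ≈ 0.3972.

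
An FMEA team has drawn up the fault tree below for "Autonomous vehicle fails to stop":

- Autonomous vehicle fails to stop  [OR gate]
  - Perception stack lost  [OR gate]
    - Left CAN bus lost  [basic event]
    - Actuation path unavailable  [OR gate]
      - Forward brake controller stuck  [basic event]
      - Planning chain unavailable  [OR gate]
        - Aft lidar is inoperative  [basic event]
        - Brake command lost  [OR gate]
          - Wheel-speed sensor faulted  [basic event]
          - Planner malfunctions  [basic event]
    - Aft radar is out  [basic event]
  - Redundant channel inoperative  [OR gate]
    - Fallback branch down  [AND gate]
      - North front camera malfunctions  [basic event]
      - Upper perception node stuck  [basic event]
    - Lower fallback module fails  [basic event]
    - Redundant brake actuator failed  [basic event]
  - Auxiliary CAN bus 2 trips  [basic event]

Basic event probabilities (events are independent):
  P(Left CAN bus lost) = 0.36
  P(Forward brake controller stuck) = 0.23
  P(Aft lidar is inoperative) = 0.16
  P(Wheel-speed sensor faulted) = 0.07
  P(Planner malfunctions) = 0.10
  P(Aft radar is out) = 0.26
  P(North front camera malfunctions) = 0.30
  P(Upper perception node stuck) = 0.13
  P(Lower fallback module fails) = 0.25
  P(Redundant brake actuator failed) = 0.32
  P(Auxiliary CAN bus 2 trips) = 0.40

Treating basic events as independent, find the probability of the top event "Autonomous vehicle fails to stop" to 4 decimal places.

P(Brake command lost) [OR] = 1 − (1−0.07) × (1−0.10) = 0.163000
P(Planning chain unavailable) [OR] = 1 − (1−0.16) × (1−0.163000) = 0.296920
P(Actuation path unavailable) [OR] = 1 − (1−0.23) × (1−0.296920) = 0.458628
P(Perception stack lost) [OR] = 1 − (1−0.36) × (1−0.458628) × (1−0.26) = 0.743606
P(Fallback branch down) [AND] = 0.30 × 0.13 = 0.039000
P(Redundant channel inoperative) [OR] = 1 − (1−0.039000) × (1−0.25) × (1−0.32) = 0.509890
P(Autonomous vehicle fails to stop) [OR] = 1 − (1−0.743606) × (1−0.509890) × (1−0.40) = 0.924603
Rounded to 4 decimal places: P(Autonomous vehicle fails to stop) ≈ 0.9246.

0.9246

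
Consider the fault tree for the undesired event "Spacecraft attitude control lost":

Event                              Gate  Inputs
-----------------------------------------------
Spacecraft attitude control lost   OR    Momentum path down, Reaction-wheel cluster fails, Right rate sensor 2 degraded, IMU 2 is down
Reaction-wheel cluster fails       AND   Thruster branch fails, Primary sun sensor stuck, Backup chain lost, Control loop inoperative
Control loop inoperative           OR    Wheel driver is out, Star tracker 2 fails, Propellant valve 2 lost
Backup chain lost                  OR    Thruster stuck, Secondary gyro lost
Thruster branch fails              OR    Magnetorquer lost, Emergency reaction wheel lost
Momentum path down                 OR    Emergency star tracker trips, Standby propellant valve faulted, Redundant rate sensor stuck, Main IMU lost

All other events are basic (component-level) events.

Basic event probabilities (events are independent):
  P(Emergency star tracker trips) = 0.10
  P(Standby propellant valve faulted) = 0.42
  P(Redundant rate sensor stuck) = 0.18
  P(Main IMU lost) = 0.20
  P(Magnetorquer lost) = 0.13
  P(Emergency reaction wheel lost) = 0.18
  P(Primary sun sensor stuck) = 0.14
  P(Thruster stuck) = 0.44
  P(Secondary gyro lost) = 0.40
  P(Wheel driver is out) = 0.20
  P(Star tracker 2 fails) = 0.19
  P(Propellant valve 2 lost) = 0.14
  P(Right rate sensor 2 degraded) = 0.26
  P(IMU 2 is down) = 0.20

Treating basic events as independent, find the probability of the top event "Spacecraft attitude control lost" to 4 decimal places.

0.7997

P(Momentum path down) [OR] = 1 − (1−0.10) × (1−0.42) × (1−0.18) × (1−0.20) = 0.657568
P(Thruster branch fails) [OR] = 1 − (1−0.13) × (1−0.18) = 0.286600
P(Backup chain lost) [OR] = 1 − (1−0.44) × (1−0.40) = 0.664000
P(Control loop inoperative) [OR] = 1 − (1−0.20) × (1−0.19) × (1−0.14) = 0.442720
P(Reaction-wheel cluster fails) [AND] = 0.286600 × 0.14 × 0.664000 × 0.442720 = 0.011795
P(Spacecraft attitude control lost) [OR] = 1 − (1−0.657568) × (1−0.011795) × (1−0.26) × (1−0.20) = 0.799671
Rounded to 4 decimal places: P(Spacecraft attitude control lost) ≈ 0.7997.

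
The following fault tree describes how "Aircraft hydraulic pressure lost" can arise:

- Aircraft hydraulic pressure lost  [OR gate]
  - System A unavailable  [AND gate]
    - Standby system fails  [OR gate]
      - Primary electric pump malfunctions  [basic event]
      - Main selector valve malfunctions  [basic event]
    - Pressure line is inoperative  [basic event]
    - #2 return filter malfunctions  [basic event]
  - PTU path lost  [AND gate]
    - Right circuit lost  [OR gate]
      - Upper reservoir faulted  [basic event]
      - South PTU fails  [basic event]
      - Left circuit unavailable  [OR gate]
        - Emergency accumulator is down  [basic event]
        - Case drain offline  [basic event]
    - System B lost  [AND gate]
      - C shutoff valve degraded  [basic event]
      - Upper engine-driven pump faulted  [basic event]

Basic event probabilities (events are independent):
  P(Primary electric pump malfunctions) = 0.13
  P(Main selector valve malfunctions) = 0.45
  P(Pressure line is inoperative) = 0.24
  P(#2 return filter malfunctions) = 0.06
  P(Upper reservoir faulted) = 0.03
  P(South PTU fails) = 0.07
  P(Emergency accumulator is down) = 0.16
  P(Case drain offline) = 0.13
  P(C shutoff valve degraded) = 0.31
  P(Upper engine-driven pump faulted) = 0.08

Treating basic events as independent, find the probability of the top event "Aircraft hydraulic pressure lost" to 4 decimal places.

0.0159

P(Standby system fails) [OR] = 1 − (1−0.13) × (1−0.45) = 0.521500
P(System A unavailable) [AND] = 0.521500 × 0.24 × 0.06 = 0.007510
P(Left circuit unavailable) [OR] = 1 − (1−0.16) × (1−0.13) = 0.269200
P(Right circuit lost) [OR] = 1 − (1−0.03) × (1−0.07) × (1−0.269200) = 0.340745
P(System B lost) [AND] = 0.31 × 0.08 = 0.024800
P(PTU path lost) [AND] = 0.340745 × 0.024800 = 0.008450
P(Aircraft hydraulic pressure lost) [OR] = 1 − (1−0.007510) × (1−0.008450) = 0.015897
Rounded to 4 decimal places: P(Aircraft hydraulic pressure lost) ≈ 0.0159.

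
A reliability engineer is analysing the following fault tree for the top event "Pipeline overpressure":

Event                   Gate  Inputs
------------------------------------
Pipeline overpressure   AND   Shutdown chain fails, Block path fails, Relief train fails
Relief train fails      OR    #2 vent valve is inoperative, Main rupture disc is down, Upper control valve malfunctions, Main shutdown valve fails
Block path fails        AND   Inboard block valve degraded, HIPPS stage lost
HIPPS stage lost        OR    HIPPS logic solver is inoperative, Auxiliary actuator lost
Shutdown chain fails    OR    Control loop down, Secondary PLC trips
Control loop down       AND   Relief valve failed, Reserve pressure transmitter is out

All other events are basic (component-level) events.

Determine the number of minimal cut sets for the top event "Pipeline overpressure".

16

Control loop down [AND]: one cut set from each child combined → 1 × 1 = 1 cut set(s).
Shutdown chain fails [OR]: union of children's cut sets → 2 cut set(s).
HIPPS stage lost [OR]: union of children's cut sets → 2 cut set(s).
Block path fails [AND]: one cut set from each child combined → 1 × 2 = 2 cut set(s).
Relief train fails [OR]: union of children's cut sets → 4 cut set(s).
Pipeline overpressure [AND]: one cut set from each child combined → 2 × 2 × 4 = 16 cut set(s).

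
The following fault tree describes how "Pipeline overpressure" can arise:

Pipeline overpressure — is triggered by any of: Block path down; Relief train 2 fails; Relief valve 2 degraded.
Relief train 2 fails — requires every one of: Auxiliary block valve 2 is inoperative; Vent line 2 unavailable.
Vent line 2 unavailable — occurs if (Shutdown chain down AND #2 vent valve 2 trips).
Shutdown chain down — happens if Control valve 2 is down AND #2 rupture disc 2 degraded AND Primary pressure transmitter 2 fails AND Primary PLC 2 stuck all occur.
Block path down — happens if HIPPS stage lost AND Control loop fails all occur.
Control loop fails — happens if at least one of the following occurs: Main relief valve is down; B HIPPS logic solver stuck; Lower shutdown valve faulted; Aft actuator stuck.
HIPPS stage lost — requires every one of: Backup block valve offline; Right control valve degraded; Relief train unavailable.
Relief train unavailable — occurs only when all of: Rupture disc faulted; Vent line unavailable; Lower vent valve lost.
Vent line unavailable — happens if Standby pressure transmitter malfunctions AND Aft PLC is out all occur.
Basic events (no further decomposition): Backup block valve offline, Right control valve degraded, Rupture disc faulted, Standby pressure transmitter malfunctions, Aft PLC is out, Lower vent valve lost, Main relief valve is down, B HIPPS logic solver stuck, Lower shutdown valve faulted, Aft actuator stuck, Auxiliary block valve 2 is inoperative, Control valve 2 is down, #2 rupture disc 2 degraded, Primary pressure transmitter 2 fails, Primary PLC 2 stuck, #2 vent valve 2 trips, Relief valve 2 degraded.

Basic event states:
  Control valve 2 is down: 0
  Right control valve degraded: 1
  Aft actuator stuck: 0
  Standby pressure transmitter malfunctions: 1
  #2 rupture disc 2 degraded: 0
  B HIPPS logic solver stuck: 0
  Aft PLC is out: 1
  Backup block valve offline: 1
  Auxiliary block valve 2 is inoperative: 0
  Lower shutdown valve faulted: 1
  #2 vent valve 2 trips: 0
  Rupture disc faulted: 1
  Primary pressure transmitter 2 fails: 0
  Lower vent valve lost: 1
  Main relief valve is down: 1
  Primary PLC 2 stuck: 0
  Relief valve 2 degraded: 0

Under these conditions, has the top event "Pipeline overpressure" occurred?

Yes

Vent line unavailable [AND]: Standby pressure transmitter malfunctions=occurs, Aft PLC is out=occurs → all inputs occur → occurs.
Relief train unavailable [AND]: Rupture disc faulted=occurs, Vent line unavailable=occurs, Lower vent valve lost=occurs → all inputs occur → occurs.
HIPPS stage lost [AND]: Backup block valve offline=occurs, Right control valve degraded=occurs, Relief train unavailable=occurs → all inputs occur → occurs.
Control loop fails [OR]: Main relief valve is down=occurs, B HIPPS logic solver stuck=not, Lower shutdown valve faulted=occurs, Aft actuator stuck=not → at least one input occurs → occurs.
Block path down [AND]: HIPPS stage lost=occurs, Control loop fails=occurs → all inputs occur → occurs.
Shutdown chain down [AND]: Control valve 2 is down=not, #2 rupture disc 2 degraded=not, Primary pressure transmitter 2 fails=not, Primary PLC 2 stuck=not → not all inputs occur → does not occur.
Vent line 2 unavailable [AND]: Shutdown chain down=not, #2 vent valve 2 trips=not → not all inputs occur → does not occur.
Relief train 2 fails [AND]: Auxiliary block valve 2 is inoperative=not, Vent line 2 unavailable=not → not all inputs occur → does not occur.
Pipeline overpressure [OR]: Block path down=occurs, Relief train 2 fails=not, Relief valve 2 degraded=not → at least one input occurs → occurs.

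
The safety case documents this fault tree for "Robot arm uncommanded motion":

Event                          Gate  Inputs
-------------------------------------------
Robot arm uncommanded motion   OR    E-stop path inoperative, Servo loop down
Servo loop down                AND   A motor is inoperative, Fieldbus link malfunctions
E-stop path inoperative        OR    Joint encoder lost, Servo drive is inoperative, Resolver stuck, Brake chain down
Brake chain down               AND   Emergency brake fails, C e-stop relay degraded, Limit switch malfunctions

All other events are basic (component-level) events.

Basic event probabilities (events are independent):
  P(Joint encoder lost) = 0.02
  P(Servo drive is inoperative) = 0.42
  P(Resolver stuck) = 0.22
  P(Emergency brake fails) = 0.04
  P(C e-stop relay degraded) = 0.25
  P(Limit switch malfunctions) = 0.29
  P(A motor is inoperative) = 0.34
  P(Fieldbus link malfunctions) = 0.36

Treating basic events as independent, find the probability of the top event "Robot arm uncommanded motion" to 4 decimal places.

0.6120

P(Brake chain down) [AND] = 0.04 × 0.25 × 0.29 = 0.002900
P(E-stop path inoperative) [OR] = 1 − (1−0.02) × (1−0.42) × (1−0.22) × (1−0.002900) = 0.557934
P(Servo loop down) [AND] = 0.34 × 0.36 = 0.122400
P(Robot arm uncommanded motion) [OR] = 1 − (1−0.557934) × (1−0.122400) = 0.612043
Rounded to 4 decimal places: P(Robot arm uncommanded motion) ≈ 0.6120.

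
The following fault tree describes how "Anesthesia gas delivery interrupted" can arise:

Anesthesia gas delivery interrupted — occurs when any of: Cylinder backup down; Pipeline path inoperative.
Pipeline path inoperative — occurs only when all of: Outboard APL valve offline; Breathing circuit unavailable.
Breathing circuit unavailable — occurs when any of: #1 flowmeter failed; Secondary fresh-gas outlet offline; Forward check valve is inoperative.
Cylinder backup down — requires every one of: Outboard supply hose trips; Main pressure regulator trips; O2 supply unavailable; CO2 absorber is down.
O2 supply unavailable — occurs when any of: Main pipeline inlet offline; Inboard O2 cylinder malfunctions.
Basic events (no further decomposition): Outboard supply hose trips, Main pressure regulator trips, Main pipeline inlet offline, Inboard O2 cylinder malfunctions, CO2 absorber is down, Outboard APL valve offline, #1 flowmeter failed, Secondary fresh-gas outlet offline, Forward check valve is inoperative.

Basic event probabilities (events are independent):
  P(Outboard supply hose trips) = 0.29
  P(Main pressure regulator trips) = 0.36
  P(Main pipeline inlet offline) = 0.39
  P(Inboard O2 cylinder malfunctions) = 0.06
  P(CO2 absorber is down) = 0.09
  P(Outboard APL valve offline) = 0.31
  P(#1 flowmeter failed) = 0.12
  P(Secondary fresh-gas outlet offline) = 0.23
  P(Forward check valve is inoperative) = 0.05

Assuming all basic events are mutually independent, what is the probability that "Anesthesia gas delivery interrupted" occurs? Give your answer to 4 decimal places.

0.1140

P(O2 supply unavailable) [OR] = 1 − (1−0.39) × (1−0.06) = 0.426600
P(Cylinder backup down) [AND] = 0.29 × 0.36 × 0.426600 × 0.09 = 0.004008
P(Breathing circuit unavailable) [OR] = 1 − (1−0.12) × (1−0.23) × (1−0.05) = 0.356280
P(Pipeline path inoperative) [AND] = 0.31 × 0.356280 = 0.110447
P(Anesthesia gas delivery interrupted) [OR] = 1 − (1−0.004008) × (1−0.110447) = 0.114012
Rounded to 4 decimal places: P(Anesthesia gas delivery interrupted) ≈ 0.1140.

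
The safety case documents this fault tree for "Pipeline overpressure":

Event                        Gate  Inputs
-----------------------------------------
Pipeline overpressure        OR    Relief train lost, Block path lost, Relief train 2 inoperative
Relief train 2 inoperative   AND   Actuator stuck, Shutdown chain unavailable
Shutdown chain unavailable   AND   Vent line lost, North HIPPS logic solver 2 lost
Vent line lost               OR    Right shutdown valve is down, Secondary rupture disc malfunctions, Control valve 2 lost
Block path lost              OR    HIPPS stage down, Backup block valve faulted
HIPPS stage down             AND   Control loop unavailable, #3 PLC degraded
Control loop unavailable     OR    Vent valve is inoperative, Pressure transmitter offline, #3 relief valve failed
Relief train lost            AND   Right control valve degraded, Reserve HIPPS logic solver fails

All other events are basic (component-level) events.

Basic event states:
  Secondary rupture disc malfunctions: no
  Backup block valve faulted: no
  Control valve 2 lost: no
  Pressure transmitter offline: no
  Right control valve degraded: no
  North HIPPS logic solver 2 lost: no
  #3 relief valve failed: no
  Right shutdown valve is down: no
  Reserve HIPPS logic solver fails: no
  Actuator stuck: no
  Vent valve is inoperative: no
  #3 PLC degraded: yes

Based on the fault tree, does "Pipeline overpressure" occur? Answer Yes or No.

Relief train lost [AND]: Right control valve degraded=not, Reserve HIPPS logic solver fails=not → not all inputs occur → does not occur.
Control loop unavailable [OR]: Vent valve is inoperative=not, Pressure transmitter offline=not, #3 relief valve failed=not → no input occurs → does not occur.
HIPPS stage down [AND]: Control loop unavailable=not, #3 PLC degraded=occurs → not all inputs occur → does not occur.
Block path lost [OR]: HIPPS stage down=not, Backup block valve faulted=not → no input occurs → does not occur.
Vent line lost [OR]: Right shutdown valve is down=not, Secondary rupture disc malfunctions=not, Control valve 2 lost=not → no input occurs → does not occur.
Shutdown chain unavailable [AND]: Vent line lost=not, North HIPPS logic solver 2 lost=not → not all inputs occur → does not occur.
Relief train 2 inoperative [AND]: Actuator stuck=not, Shutdown chain unavailable=not → not all inputs occur → does not occur.
Pipeline overpressure [OR]: Relief train lost=not, Block path lost=not, Relief train 2 inoperative=not → no input occurs → does not occur.

No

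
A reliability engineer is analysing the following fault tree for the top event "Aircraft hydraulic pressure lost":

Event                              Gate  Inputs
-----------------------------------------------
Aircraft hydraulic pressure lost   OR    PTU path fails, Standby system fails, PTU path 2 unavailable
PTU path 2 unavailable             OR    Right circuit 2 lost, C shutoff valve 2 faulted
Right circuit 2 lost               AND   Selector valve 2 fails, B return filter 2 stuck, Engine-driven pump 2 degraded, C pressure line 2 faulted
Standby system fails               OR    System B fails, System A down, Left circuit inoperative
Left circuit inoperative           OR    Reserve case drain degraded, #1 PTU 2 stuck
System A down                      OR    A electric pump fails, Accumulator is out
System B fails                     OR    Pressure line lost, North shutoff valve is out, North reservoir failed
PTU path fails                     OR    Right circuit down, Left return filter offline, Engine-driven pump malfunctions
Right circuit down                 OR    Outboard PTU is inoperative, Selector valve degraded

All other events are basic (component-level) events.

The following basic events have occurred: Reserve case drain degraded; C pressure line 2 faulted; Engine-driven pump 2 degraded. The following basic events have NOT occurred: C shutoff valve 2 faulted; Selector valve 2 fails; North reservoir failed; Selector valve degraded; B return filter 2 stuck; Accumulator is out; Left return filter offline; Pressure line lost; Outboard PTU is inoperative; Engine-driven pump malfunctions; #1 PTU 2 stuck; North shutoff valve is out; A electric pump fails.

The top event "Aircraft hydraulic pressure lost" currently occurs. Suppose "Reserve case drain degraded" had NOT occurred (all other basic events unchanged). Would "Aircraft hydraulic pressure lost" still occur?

No

Counterfactual: set "Reserve case drain degraded" to not occurred.
Right circuit down [OR]: Outboard PTU is inoperative=not, Selector valve degraded=not → no input occurs → does not occur.
PTU path fails [OR]: Right circuit down=not, Left return filter offline=not, Engine-driven pump malfunctions=not → no input occurs → does not occur.
System B fails [OR]: Pressure line lost=not, North shutoff valve is out=not, North reservoir failed=not → no input occurs → does not occur.
System A down [OR]: A electric pump fails=not, Accumulator is out=not → no input occurs → does not occur.
Left circuit inoperative [OR]: Reserve case drain degraded=not, #1 PTU 2 stuck=not → no input occurs → does not occur.
Standby system fails [OR]: System B fails=not, System A down=not, Left circuit inoperative=not → no input occurs → does not occur.
Right circuit 2 lost [AND]: Selector valve 2 fails=not, B return filter 2 stuck=not, Engine-driven pump 2 degraded=occurs, C pressure line 2 faulted=occurs → not all inputs occur → does not occur.
PTU path 2 unavailable [OR]: Right circuit 2 lost=not, C shutoff valve 2 faulted=not → no input occurs → does not occur.
Aircraft hydraulic pressure lost [OR]: PTU path fails=not, Standby system fails=not, PTU path 2 unavailable=not → no input occurs → does not occur.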